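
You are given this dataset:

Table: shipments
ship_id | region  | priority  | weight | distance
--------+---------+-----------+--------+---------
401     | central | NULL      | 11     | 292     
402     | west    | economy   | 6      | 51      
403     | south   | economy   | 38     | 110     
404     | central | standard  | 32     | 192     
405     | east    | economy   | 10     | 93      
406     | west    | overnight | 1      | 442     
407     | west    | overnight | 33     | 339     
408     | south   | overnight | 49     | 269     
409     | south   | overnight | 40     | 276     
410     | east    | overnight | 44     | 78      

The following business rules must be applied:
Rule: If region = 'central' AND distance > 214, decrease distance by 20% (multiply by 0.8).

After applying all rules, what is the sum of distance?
2083.6

Step 1: Find records where region = 'central' AND distance > 214
Step 2: 1 records match, summing to 292
Step 3: After multiplier: 292 × 0.8 = 233.6
Step 4: Unaffected records sum: 1850
Step 5: Final sum = 233.6 + 1850 = 2083.6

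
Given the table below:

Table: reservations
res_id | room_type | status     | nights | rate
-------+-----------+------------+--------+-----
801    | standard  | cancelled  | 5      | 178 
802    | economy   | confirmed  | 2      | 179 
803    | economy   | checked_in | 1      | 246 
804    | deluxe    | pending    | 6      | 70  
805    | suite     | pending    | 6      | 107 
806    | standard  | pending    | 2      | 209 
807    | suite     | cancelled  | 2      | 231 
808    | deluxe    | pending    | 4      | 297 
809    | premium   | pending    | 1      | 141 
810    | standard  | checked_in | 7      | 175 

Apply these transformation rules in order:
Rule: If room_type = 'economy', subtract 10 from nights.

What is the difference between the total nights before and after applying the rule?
20

Step 1: Original sum of nights = 36
Step 2: 2 records have room_type = 'economy'
Step 3: Each affected record changes by -10
Step 4: Total change = 2 × -10 = -20
Step 5: New sum = 36 + -20 = 16
Step 6: Difference = |16 - 36| = 20
        (Sum decreased by 20)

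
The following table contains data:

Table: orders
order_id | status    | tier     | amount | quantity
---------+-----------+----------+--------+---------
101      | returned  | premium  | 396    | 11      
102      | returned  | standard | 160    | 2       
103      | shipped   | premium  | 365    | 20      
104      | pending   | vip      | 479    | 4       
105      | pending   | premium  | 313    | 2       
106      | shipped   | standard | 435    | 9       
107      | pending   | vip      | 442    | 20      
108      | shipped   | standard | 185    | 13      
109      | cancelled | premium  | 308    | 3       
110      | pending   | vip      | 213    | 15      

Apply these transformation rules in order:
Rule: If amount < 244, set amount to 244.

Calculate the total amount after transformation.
3470

Step 1: 3 records have amount < 244
Step 2: These records originally summed to 558
Step 3: After setting to minimum: 3 × 244 = 732
Step 4: Unaffected records sum: 2738
Step 5: Final sum = 732 + 2738 = 3470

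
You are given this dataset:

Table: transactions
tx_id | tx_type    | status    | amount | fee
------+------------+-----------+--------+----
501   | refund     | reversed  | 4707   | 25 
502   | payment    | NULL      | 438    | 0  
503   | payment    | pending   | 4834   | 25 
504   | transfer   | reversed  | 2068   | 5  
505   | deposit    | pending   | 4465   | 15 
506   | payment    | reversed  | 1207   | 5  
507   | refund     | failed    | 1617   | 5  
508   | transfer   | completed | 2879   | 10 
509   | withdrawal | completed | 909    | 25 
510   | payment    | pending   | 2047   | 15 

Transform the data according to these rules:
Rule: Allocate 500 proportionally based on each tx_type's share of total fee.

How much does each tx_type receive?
deposit: 57.69, payment: 173.08, refund: 115.38, transfer: 57.69, withdrawal: 96.15

Step 1: Calculate total fee = 130
Step 2: Calculate each tx_type's proportion:
  deposit: 15/130 = 11.54% → 57.69
  payment: 45/130 = 34.62% → 173.08
  refund: 30/130 = 23.08% → 115.38
  transfer: 15/130 = 11.54% → 57.69
  withdrawal: 25/130 = 19.23% → 96.15
Step 3: Verify: sum of allocations ≈ 500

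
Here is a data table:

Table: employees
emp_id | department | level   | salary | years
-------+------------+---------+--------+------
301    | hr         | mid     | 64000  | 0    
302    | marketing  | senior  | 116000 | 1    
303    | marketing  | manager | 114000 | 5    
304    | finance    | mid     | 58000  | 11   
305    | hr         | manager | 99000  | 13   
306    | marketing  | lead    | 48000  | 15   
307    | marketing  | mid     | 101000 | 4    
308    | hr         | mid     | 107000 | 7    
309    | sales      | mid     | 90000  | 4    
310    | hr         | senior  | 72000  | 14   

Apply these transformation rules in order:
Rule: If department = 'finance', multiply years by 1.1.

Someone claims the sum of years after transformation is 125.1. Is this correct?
No, the correct result is 75.1.

Step 1: Calculate the correct sum after transformation
Step 2: Apply multiplier 1.1 to records where department = 'finance'
Step 3: Correct result = 75.1
Step 4: Claimed result = 125.1
Step 5: 75.1 ≠ 125.1
Conclusion: The claimed result is incorrect. The correct answer is 75.1.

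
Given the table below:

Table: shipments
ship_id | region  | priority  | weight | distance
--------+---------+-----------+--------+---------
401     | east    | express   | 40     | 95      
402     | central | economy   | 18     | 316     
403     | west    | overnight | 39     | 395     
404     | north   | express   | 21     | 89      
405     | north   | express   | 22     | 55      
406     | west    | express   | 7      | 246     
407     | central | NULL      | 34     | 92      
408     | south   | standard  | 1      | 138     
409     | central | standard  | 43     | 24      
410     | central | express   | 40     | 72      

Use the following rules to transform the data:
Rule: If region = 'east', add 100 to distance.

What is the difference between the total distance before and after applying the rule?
100

Step 1: Original sum of distance = 1522
Step 2: 1 records have region = 'east'
Step 3: Each affected record changes by 100
Step 4: Total change = 1 × 100 = 100
Step 5: New sum = 1522 + 100 = 1622
Step 6: Difference = |1622 - 1522| = 100
        (Sum increased by 100)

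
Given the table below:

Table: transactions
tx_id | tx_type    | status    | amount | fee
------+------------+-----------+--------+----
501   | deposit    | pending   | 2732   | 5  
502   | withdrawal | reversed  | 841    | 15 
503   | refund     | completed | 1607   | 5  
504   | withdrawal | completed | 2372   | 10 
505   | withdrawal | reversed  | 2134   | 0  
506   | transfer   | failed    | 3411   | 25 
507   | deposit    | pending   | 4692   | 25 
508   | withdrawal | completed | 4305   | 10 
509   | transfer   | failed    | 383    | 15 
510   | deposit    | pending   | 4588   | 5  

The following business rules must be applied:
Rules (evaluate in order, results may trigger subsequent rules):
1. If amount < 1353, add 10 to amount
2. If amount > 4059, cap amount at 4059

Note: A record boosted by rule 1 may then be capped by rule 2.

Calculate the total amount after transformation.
25677

Step 1: Apply rule 1 to records with amount < 1353
  - 2 records get bonus of 10
  - Of these, 0 records then exceed 4059 and get capped
Step 2: Apply rule 2 to records with amount > 4059
  - 3 records (original) are capped
Step 3: Calculate final sum = 25677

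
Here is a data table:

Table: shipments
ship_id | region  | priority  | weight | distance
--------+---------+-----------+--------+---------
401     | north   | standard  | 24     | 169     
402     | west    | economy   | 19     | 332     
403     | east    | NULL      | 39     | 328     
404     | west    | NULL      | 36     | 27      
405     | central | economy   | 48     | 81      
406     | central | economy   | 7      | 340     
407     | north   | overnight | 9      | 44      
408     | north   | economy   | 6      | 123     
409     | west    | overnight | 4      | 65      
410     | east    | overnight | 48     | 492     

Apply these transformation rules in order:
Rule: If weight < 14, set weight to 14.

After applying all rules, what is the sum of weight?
270

Step 1: 4 records have weight < 14
Step 2: These records originally summed to 26
Step 3: After setting to minimum: 4 × 14 = 56
Step 4: Unaffected records sum: 214
Step 5: Final sum = 56 + 214 = 270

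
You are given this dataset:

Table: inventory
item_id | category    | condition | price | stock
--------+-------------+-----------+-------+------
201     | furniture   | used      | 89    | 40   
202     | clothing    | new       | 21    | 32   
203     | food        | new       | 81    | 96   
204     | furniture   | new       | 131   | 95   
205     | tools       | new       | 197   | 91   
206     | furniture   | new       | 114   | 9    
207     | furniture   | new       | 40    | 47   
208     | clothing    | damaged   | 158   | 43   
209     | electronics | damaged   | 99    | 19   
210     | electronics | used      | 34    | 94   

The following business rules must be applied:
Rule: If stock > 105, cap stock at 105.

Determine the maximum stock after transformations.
96

Step 1: Original maximum stock = 96
Step 2: Check cap of 105 against maximum
Step 3: No records exceed the cap (max 96 <= cap 105), so no capping applies
Step 4: Maximum after transformation = 96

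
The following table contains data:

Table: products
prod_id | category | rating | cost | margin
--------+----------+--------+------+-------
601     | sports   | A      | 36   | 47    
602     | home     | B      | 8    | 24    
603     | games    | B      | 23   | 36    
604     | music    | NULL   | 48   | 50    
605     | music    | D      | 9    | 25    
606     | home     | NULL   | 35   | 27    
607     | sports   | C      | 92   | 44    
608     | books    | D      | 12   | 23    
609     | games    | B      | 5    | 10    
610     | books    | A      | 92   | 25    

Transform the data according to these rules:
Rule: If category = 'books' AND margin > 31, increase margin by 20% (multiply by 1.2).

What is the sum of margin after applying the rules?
311

Step 1: Find records where category = 'books' AND margin > 31
Step 2: 0 records match, summing to 0
Step 3: After multiplier: 0 × 1.2 = 0.0
Step 4: Unaffected records sum: 311
Step 5: Final sum = 0.0 + 311 = 311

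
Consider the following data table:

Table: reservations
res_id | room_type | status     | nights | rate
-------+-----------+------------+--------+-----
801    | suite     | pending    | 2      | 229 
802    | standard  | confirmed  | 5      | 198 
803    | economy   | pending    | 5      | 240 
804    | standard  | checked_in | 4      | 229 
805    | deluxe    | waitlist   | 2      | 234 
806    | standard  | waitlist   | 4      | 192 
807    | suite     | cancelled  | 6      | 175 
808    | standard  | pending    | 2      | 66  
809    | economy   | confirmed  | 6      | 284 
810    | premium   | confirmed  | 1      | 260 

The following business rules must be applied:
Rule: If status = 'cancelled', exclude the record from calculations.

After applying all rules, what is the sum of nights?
31

Step 1: Identify records where status = 'cancelled'
Step 2: The excluded records sum to 6
Step 3: Original total nights = 37
Step 4: Remaining total = 37 - 6 = 31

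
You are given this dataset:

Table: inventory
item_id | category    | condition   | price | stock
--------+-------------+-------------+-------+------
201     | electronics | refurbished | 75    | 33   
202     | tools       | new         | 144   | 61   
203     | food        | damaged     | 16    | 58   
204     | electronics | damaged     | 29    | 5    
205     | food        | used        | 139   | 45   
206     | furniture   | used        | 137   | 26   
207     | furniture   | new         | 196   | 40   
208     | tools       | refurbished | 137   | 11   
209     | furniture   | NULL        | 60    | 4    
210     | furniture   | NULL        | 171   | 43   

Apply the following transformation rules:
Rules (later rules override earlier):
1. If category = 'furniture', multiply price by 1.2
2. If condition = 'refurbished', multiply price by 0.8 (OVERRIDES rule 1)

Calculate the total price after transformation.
1174.4

Step 1: Rule 2 takes priority for records with condition = 'refurbished'
  - 2 records: 212 × 0.8 = 169.6
Step 2: Rule 1 applies to remaining records with category = 'furniture'
  - 4 records: 564 × 1.2 = 676.8
Step 3: Other records unchanged: 328
Step 4: Final sum = 169.6 + 676.8 + 328 = 1174.4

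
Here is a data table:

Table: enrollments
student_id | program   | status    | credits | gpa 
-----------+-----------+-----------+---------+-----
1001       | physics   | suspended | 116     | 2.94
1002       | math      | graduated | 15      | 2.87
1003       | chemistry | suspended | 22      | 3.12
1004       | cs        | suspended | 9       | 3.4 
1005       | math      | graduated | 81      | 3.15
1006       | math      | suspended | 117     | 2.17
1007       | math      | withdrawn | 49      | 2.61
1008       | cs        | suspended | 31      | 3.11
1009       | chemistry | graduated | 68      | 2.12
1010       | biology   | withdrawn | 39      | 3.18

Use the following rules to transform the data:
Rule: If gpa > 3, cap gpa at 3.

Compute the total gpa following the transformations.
27.71

Step 1: 5 records have gpa > 3
Step 2: These records originally summed to 15.96
Step 3: After capping: 5 × 3 = 15
Step 4: Unaffected records sum: 12.71
Step 5: Final sum = 15 + 12.71 = 27.71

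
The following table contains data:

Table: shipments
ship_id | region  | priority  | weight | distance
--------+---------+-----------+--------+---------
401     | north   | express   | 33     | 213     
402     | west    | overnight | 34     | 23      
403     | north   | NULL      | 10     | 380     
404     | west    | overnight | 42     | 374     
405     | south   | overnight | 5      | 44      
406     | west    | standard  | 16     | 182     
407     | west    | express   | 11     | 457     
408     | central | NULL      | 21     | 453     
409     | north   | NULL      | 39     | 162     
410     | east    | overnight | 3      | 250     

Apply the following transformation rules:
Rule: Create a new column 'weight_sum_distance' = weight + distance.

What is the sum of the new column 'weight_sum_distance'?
2752

Step 1: For each record, compute weight + distance
Example calculations:
  33 + 213 = 246
  34 + 23 = 57
  10 + 380 = 390
  ...
Step 2: Sum all derived values
Step 3: Total = 2752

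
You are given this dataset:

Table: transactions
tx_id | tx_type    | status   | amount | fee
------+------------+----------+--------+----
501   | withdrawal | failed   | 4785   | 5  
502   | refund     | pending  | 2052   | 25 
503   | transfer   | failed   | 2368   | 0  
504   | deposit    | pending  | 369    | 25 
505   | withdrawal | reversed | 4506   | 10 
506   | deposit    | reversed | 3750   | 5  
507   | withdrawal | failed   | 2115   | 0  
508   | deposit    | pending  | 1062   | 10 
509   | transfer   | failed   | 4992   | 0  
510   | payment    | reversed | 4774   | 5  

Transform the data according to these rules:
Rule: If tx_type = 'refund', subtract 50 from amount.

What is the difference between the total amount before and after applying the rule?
50

Step 1: Original sum of amount = 30773
Step 2: 1 records have tx_type = 'refund'
Step 3: Each affected record changes by -50
Step 4: Total change = 1 × -50 = -50
Step 5: New sum = 30773 + -50 = 30723
Step 6: Difference = |30723 - 30773| = 50
        (Sum decreased by 50)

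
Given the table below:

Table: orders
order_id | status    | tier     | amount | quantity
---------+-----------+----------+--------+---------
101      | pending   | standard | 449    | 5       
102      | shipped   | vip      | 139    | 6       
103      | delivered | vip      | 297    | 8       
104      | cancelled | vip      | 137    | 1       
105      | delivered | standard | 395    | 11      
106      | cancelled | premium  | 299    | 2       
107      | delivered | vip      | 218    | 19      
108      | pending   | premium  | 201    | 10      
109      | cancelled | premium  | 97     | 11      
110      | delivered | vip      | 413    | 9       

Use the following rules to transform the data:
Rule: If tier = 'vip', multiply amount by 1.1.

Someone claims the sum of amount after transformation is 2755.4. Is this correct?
No, the correct result is 2765.4.

Step 1: Calculate the correct sum after transformation
Step 2: Apply multiplier 1.1 to records where tier = 'vip'
Step 3: Correct result = 2765.4
Step 4: Claimed result = 2755.4
Step 5: 2765.4 ≠ 2755.4
Conclusion: The claimed result is incorrect. The correct answer is 2765.4.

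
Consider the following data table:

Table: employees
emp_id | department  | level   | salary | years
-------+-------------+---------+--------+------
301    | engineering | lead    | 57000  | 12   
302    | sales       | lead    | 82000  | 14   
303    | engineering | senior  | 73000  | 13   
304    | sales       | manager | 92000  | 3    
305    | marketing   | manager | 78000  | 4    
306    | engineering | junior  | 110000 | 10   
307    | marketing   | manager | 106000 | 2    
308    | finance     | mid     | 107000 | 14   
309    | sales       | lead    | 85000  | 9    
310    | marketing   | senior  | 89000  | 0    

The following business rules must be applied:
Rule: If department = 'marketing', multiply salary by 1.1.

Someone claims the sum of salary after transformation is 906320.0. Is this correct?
No, the correct result is 906300.0.

Step 1: Calculate the correct sum after transformation
Step 2: Apply multiplier 1.1 to records where department = 'marketing'
Step 3: Correct result = 906300.0
Step 4: Claimed result = 906320.0
Step 5: 906300.0 ≠ 906320.0
Conclusion: The claimed result is incorrect. The correct answer is 906300.0.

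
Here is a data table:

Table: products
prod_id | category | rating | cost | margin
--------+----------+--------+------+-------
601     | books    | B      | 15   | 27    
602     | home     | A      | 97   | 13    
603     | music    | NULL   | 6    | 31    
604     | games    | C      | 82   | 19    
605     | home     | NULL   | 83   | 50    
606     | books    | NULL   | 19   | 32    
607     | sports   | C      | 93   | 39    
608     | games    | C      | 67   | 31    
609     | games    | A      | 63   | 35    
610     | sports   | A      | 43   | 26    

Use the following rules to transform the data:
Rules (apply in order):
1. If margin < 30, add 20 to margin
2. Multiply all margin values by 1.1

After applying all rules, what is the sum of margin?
421.3

Step 1: Apply Rule 1 - Add 20 to records with margin < 30
  - 4 records affected: 85 + (4 × 20) = 165
  - Unaffected records: 218
  - Sum after Rule 1: 383
Step 2: Apply Rule 2 - Multiply all by 1.1
  - 383 × 1.1 = 421.3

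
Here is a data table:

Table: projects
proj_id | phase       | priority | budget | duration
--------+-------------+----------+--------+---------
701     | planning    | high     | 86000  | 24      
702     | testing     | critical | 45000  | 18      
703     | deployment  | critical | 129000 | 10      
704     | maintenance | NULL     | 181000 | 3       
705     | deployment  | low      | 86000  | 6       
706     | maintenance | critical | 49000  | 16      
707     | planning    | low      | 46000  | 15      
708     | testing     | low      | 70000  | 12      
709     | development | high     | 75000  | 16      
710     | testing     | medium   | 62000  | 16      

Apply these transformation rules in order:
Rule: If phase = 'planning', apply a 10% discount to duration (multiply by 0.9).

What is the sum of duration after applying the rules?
132.1

Step 1: Records with phase = 'planning' have total duration = 39
Step 2: Apply multiplier: 39 × 0.9 = 35.1
Step 3: Other records total: 97
Step 4: Final sum = 35.1 + 97 = 132.1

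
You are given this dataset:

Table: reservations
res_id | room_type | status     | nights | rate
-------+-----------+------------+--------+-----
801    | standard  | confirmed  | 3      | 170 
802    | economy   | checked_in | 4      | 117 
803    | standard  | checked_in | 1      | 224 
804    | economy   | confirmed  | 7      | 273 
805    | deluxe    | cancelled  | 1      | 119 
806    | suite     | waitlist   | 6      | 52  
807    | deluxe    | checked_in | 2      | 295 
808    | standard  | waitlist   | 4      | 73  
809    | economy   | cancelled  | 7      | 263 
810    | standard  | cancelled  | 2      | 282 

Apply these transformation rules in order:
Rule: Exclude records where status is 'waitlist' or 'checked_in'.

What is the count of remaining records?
5

Step 1: Count records to exclude
  - 2 (waitlist) + 3 (checked_in) = 5 records
Step 2: Total records: 10
Step 3: Remaining = 10 - 5 = 5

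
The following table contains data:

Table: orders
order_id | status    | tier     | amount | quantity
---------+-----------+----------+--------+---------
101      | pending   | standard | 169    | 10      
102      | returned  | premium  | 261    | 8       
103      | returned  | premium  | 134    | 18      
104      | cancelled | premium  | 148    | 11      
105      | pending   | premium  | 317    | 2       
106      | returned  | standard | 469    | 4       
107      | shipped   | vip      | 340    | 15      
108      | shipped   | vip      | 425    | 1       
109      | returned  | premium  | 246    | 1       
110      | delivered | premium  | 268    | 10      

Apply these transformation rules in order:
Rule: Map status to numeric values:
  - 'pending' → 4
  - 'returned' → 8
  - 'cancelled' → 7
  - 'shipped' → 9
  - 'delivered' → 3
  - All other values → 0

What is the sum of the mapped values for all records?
68

Step 1: Apply mapping to each record
Step 2: Count by status:
  'pending': 2 records × 4 = 8
  'returned': 4 records × 8 = 32
  'cancelled': 1 records × 7 = 7
  'shipped': 2 records × 9 = 18
  'delivered': 1 records × 3 = 3
Step 3: Sum all mapped values = 68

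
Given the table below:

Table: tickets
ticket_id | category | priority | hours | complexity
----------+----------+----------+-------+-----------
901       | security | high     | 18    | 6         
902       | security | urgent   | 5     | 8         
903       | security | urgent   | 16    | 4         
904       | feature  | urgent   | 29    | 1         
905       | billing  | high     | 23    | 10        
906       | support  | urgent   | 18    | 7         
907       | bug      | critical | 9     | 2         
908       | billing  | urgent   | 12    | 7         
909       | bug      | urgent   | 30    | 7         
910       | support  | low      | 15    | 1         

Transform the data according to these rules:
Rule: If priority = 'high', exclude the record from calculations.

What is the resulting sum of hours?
134

Step 1: Identify records where priority = 'high'
Step 2: The excluded records sum to 41
Step 3: Original total hours = 175
Step 4: Remaining total = 175 - 41 = 134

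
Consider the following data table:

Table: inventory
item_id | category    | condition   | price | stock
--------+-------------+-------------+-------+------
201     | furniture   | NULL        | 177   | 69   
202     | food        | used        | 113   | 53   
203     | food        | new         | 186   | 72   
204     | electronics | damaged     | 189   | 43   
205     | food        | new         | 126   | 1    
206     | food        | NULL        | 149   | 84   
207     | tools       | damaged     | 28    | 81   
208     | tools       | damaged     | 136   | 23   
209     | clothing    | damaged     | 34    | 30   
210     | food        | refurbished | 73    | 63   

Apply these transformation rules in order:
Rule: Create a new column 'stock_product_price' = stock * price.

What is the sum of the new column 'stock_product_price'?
63378

Step 1: For each record, compute stock * price
Example calculations:
  69 * 177 = 12213
  53 * 113 = 5989
  72 * 186 = 13392
  ...
Step 2: Sum all derived values
Step 3: Total = 63378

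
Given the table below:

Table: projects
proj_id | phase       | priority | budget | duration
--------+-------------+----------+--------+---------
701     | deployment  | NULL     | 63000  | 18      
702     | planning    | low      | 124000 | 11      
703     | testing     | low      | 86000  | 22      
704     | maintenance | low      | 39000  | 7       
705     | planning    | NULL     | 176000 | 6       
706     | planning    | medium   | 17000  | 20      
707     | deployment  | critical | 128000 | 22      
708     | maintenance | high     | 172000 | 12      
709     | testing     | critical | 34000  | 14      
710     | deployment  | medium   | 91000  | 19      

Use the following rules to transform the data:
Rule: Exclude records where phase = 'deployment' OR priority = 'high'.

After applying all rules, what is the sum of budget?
476000

Step 1: Find records where phase = 'deployment' OR priority = 'high'
Step 2: 4 records match, summing to 454000
Step 3: Original sum: 930000
Step 4: Remaining sum = 930000 - 454000 = 476000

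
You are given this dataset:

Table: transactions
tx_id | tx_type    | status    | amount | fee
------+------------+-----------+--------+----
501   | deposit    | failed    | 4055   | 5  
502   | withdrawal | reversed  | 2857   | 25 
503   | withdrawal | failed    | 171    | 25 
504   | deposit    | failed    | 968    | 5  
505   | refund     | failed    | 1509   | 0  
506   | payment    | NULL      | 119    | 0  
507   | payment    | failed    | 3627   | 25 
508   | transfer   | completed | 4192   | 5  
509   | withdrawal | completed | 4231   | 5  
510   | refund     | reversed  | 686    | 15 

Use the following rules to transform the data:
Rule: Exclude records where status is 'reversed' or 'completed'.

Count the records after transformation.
6

Step 1: Count records to exclude
  - 2 (reversed) + 2 (completed) = 4 records
Step 2: Total records: 10
Step 3: Remaining = 10 - 4 = 6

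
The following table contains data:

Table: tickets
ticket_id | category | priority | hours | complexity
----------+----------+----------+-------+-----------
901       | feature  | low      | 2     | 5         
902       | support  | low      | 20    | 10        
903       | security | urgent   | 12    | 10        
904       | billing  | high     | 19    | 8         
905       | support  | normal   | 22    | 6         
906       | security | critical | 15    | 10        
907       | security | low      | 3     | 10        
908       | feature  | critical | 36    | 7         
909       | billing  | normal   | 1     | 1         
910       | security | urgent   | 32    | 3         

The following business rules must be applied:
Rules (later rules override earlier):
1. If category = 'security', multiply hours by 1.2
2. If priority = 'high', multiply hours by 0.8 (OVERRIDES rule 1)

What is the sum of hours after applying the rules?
170.6

Step 1: Rule 2 takes priority for records with priority = 'high'
  - 1 records: 19 × 0.8 = 15.2
Step 2: Rule 1 applies to remaining records with category = 'security'
  - 4 records: 62 × 1.2 = 74.4
Step 3: Other records unchanged: 81
Step 4: Final sum = 15.2 + 74.4 + 81 = 170.6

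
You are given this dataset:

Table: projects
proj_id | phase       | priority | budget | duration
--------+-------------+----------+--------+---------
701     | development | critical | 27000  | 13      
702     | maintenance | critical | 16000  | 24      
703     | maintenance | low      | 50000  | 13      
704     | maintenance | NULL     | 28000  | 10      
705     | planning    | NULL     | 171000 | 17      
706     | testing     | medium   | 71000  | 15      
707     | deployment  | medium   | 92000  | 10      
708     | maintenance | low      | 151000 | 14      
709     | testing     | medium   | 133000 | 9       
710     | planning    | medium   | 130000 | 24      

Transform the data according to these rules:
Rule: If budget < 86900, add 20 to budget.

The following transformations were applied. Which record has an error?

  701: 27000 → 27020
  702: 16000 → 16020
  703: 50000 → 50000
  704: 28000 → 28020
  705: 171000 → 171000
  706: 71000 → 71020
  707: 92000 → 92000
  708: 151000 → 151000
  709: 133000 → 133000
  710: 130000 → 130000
Record 703 has an error. The correct transformed value should be 50020, not 50000.

Step 1: Check each record against the rule
Step 2: Record 703 has budget = 50000
Step 3: Since 50000 < 86900, the bonus should have been applied
Step 4: Correct value = 50020, but claimed value = 50000
Conclusion: Record 703 has the error.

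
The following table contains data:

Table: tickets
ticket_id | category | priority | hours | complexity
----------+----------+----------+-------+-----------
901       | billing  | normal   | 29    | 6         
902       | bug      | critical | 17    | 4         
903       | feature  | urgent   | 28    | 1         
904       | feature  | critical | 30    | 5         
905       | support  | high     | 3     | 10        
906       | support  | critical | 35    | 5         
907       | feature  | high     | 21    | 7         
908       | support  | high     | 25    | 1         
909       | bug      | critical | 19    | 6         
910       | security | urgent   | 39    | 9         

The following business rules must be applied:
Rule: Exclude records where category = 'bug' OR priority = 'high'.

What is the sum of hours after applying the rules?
161

Step 1: Find records where category = 'bug' OR priority = 'high'
Step 2: 5 records match, summing to 85
Step 3: Original sum: 246
Step 4: Remaining sum = 246 - 85 = 161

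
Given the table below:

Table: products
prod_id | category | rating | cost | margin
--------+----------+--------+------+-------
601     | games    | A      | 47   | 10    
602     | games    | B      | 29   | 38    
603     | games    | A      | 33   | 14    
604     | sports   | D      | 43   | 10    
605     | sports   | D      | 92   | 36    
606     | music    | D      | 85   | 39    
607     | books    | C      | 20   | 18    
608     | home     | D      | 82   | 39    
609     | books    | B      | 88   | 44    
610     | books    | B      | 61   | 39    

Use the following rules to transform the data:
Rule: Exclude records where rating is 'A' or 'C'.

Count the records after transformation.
7

Step 1: Count records to exclude
  - 2 (A) + 1 (C) = 3 records
Step 2: Total records: 10
Step 3: Remaining = 10 - 3 = 7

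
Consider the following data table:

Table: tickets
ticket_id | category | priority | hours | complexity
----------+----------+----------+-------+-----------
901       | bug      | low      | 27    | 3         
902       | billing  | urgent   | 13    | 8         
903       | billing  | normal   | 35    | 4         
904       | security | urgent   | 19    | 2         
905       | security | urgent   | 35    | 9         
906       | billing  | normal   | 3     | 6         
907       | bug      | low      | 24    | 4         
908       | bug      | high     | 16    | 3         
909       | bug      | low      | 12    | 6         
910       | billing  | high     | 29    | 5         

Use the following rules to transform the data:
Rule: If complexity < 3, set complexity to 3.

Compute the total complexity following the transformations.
51

Step 1: 1 records have complexity < 3
Step 2: These records originally summed to 2
Step 3: After setting to minimum: 1 × 3 = 3
Step 4: Unaffected records sum: 48
Step 5: Final sum = 3 + 48 = 51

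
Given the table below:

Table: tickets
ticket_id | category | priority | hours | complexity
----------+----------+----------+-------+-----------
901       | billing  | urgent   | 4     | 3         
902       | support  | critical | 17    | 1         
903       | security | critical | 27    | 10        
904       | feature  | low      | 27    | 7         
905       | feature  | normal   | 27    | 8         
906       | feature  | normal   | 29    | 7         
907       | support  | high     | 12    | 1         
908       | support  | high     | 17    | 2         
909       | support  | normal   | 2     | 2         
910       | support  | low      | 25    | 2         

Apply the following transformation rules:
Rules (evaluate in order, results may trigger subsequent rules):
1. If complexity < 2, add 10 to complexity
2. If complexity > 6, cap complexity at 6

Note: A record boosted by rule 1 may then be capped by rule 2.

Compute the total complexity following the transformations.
45

Step 1: Apply rule 1 to records with complexity < 2
  - 2 records get bonus of 10
  - Of these, 2 records then exceed 6 and get capped
Step 2: Apply rule 2 to records with complexity > 6
  - 4 records (original) are capped
Step 3: Calculate final sum = 45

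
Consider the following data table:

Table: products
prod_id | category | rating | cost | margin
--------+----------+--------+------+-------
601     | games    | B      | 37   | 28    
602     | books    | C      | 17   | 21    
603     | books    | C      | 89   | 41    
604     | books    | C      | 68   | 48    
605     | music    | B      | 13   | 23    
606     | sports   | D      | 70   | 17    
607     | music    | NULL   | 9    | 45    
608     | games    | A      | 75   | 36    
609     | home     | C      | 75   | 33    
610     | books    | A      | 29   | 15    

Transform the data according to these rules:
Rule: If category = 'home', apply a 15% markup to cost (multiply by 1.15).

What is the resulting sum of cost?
493.25

Step 1: Records with category = 'home' have total cost = 75
Step 2: Apply multiplier: 75 × 1.15 = 86.25
Step 3: Other records total: 407
Step 4: Final sum = 86.25 + 407 = 493.25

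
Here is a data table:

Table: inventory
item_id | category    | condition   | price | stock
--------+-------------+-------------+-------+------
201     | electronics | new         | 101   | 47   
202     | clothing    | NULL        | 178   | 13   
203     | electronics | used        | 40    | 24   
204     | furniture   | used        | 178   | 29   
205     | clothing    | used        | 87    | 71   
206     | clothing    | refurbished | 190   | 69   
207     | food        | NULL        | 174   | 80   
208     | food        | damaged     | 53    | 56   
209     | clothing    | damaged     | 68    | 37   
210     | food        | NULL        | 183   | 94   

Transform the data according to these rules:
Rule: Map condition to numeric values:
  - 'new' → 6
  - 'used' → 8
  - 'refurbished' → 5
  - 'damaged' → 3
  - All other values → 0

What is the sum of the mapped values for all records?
41

Step 1: Apply mapping to each record
Step 2: Count by status:
  'new': 1 records × 6 = 6
  'used': 3 records × 8 = 24
  'refurbished': 1 records × 5 = 5
  'damaged': 2 records × 3 = 6
Step 3: Sum all mapped values = 41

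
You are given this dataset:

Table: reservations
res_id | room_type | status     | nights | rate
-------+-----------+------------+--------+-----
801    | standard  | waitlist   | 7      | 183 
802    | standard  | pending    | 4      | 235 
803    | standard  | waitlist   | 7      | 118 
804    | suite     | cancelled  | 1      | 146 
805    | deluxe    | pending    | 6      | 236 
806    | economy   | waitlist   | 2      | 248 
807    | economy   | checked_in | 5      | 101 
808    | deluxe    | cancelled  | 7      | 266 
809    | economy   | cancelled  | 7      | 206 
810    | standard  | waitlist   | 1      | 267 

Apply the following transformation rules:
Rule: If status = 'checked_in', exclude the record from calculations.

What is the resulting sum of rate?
1905

Step 1: Identify records where status = 'checked_in'
Step 2: The excluded records sum to 101
Step 3: Original total rate = 2006
Step 4: Remaining total = 2006 - 101 = 1905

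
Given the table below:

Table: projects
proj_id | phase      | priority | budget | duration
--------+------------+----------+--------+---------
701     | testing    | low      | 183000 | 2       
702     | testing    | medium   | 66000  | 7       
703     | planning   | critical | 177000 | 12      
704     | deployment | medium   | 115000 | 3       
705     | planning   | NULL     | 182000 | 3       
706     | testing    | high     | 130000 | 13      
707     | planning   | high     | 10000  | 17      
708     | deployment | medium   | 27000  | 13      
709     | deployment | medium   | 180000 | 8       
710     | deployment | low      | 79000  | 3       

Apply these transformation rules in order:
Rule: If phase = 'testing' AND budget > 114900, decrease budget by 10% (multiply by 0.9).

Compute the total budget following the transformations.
1117700.0

Step 1: Find records where phase = 'testing' AND budget > 114900
Step 2: 2 records match, summing to 313000
Step 3: After multiplier: 313000 × 0.9 = 281700.0
Step 4: Unaffected records sum: 836000
Step 5: Final sum = 281700.0 + 836000 = 1117700.0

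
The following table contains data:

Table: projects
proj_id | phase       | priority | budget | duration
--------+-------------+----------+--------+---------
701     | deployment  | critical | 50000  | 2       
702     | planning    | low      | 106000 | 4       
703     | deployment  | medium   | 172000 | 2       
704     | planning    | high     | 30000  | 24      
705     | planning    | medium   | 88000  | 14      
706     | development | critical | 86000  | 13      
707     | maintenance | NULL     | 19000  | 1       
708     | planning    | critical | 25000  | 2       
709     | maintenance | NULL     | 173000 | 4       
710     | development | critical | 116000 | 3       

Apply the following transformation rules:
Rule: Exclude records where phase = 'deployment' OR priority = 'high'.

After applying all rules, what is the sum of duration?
41

Step 1: Find records where phase = 'deployment' OR priority = 'high'
Step 2: 3 records match, summing to 28
Step 3: Original sum: 69
Step 4: Remaining sum = 69 - 28 = 41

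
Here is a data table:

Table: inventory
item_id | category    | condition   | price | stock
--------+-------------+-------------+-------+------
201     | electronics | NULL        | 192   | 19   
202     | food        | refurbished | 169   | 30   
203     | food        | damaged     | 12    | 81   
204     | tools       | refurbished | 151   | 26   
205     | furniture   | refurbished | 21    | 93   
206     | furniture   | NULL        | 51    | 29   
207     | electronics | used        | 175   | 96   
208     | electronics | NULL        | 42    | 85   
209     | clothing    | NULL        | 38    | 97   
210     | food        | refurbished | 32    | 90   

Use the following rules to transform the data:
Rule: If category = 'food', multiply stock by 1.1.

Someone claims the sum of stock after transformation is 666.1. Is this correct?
Yes, the result is correct.

Step 1: Calculate the correct sum after transformation
Step 2: Apply multiplier 1.1 to records where category = 'food'
Step 3: Correct result = 666.1
Step 4: Claimed result = 666.1
Step 5: 666.1 = 666.1 ✓
Conclusion: The claimed result is correct.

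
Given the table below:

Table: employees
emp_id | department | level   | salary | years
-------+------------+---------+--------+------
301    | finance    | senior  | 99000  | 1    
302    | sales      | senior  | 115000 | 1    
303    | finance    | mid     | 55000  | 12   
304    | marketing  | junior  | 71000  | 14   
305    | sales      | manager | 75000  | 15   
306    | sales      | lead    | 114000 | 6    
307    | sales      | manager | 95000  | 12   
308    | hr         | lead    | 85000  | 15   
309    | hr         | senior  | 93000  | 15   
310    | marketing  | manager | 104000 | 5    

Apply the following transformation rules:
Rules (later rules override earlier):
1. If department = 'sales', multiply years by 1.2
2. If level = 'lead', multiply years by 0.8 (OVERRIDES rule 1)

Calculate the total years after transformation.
97.4

Step 1: Rule 2 takes priority for records with level = 'lead'
  - 2 records: 21 × 0.8 = 16.8
Step 2: Rule 1 applies to remaining records with department = 'sales'
  - 3 records: 28 × 1.2 = 33.6
Step 3: Other records unchanged: 47
Step 4: Final sum = 16.8 + 33.6 + 47 = 97.4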